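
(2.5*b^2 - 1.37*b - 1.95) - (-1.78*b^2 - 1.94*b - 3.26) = 4.28*b^2 + 0.57*b + 1.31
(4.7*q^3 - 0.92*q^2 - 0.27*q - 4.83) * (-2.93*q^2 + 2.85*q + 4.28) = -13.771*q^5 + 16.0906*q^4 + 18.2851*q^3 + 9.4448*q^2 - 14.9211*q - 20.6724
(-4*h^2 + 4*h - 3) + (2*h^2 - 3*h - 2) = -2*h^2 + h - 5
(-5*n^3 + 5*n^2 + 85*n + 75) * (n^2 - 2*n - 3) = -5*n^5 + 15*n^4 + 90*n^3 - 110*n^2 - 405*n - 225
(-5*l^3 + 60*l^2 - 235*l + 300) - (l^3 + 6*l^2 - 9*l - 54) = -6*l^3 + 54*l^2 - 226*l + 354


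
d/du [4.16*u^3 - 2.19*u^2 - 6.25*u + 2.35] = 12.48*u^2 - 4.38*u - 6.25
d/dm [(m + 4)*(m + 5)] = 2*m + 9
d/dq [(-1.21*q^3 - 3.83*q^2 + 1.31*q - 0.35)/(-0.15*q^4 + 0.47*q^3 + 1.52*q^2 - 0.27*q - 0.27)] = (-0.1815*q^6 - 1.149*q^5 + 0.5504*q^4 - 0.787999999999998*q^3 + 0.5165*q^2 + 3.1322*q - 0.4482)/(0.0225*q^8 - 0.141*q^7 - 0.2351*q^6 + 1.5098*q^5 + 2.1376*q^4 - 1.0746*q^3 - 0.7479*q^2 + 0.1458*q + 0.0729)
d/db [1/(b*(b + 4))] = 2*(-b - 2)/(b^2*(b^2 + 8*b + 16))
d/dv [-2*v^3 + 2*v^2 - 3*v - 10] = -6*v^2 + 4*v - 3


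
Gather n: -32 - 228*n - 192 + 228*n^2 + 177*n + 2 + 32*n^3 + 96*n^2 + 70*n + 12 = 32*n^3 + 324*n^2 + 19*n - 210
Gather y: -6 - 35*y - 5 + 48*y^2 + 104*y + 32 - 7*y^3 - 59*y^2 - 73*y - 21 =-7*y^3 - 11*y^2 - 4*y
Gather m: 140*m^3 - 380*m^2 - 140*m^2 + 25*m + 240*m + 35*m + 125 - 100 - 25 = 140*m^3 - 520*m^2 + 300*m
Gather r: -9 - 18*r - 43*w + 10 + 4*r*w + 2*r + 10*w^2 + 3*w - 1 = r*(4*w - 16) + 10*w^2 - 40*w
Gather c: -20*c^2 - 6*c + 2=-20*c^2 - 6*c + 2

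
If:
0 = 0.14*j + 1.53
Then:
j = -10.93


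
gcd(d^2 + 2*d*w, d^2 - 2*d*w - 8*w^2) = d + 2*w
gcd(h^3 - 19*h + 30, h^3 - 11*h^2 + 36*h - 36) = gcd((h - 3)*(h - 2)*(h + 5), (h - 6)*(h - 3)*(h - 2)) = h^2 - 5*h + 6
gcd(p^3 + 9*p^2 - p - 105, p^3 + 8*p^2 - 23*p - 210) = p + 7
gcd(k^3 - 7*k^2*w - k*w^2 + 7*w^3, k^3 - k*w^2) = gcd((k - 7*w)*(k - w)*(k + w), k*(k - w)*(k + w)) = -k^2 + w^2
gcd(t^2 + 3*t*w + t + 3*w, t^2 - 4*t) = 1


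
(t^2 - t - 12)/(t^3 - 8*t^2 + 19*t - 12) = (t + 3)/(t^2 - 4*t + 3)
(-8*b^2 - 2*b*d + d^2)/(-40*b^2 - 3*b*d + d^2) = (8*b^2 + 2*b*d - d^2)/(40*b^2 + 3*b*d - d^2)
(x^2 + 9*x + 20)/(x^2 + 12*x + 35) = (x + 4)/(x + 7)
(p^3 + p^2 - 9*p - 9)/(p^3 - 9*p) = (p + 1)/p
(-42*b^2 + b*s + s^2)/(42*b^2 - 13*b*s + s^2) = (7*b + s)/(-7*b + s)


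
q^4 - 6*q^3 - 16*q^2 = q^2*(q - 8)*(q + 2)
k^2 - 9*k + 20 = (k - 5)*(k - 4)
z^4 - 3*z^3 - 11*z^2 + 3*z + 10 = (z - 5)*(z - 1)*(z + 1)*(z + 2)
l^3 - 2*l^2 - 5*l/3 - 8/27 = (l - 8/3)*(l + 1/3)^2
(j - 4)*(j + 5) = j^2 + j - 20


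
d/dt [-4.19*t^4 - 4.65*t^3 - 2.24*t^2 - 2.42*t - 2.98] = -16.76*t^3 - 13.95*t^2 - 4.48*t - 2.42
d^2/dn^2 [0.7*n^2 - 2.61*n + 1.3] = 1.40000000000000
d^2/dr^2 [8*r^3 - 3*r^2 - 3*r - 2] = 48*r - 6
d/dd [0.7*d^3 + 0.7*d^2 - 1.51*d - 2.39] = 2.1*d^2 + 1.4*d - 1.51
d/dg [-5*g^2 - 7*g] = -10*g - 7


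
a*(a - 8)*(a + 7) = a^3 - a^2 - 56*a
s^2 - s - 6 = (s - 3)*(s + 2)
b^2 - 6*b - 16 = (b - 8)*(b + 2)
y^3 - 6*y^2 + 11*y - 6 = (y - 3)*(y - 2)*(y - 1)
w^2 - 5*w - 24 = (w - 8)*(w + 3)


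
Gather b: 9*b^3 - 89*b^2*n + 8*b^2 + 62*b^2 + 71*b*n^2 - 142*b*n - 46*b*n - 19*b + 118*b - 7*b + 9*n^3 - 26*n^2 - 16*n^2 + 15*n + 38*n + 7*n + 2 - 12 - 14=9*b^3 + b^2*(70 - 89*n) + b*(71*n^2 - 188*n + 92) + 9*n^3 - 42*n^2 + 60*n - 24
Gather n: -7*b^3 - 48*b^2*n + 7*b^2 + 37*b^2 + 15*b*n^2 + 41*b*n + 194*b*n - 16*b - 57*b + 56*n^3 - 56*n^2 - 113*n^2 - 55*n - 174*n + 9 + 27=-7*b^3 + 44*b^2 - 73*b + 56*n^3 + n^2*(15*b - 169) + n*(-48*b^2 + 235*b - 229) + 36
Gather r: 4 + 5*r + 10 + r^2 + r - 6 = r^2 + 6*r + 8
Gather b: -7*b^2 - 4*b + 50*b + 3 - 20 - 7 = -7*b^2 + 46*b - 24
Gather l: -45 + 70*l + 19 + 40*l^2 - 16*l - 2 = 40*l^2 + 54*l - 28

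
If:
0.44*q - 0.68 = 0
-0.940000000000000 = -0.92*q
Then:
No Solution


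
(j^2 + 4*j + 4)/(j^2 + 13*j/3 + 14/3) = 3*(j + 2)/(3*j + 7)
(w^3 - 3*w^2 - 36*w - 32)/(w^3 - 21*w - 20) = (w - 8)/(w - 5)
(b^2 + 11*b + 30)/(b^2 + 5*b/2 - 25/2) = 2*(b + 6)/(2*b - 5)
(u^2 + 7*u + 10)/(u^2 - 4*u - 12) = (u + 5)/(u - 6)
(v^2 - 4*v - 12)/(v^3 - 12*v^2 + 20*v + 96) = 1/(v - 8)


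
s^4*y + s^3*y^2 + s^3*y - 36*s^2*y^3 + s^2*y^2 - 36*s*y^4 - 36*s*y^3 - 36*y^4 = (s - 6*y)*(s + y)*(s + 6*y)*(s*y + y)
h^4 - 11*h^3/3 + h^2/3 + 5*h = h*(h - 3)*(h - 5/3)*(h + 1)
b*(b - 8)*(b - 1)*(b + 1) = b^4 - 8*b^3 - b^2 + 8*b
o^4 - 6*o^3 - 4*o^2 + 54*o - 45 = (o - 5)*(o - 3)*(o - 1)*(o + 3)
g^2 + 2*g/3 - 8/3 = (g - 4/3)*(g + 2)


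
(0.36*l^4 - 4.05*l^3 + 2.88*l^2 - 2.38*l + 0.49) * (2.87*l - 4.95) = 1.0332*l^5 - 13.4055*l^4 + 28.3131*l^3 - 21.0866*l^2 + 13.1873*l - 2.4255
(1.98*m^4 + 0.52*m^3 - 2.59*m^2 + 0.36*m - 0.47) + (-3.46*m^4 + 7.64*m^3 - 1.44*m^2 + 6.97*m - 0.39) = -1.48*m^4 + 8.16*m^3 - 4.03*m^2 + 7.33*m - 0.86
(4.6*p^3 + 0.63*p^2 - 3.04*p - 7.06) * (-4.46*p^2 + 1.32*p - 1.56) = -20.516*p^5 + 3.2622*p^4 + 7.214*p^3 + 26.492*p^2 - 4.5768*p + 11.0136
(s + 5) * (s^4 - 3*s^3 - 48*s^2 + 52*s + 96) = s^5 + 2*s^4 - 63*s^3 - 188*s^2 + 356*s + 480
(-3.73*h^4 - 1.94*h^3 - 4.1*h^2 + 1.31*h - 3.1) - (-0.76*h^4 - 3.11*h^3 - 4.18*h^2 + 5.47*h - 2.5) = -2.97*h^4 + 1.17*h^3 + 0.0800000000000001*h^2 - 4.16*h - 0.6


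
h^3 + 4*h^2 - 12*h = h*(h - 2)*(h + 6)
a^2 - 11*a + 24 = (a - 8)*(a - 3)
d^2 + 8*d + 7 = (d + 1)*(d + 7)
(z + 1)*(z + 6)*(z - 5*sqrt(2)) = z^3 - 5*sqrt(2)*z^2 + 7*z^2 - 35*sqrt(2)*z + 6*z - 30*sqrt(2)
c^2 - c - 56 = (c - 8)*(c + 7)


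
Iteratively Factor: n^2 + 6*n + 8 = (n + 2)*(n + 4)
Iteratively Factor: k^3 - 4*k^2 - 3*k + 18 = (k - 3)*(k^2 - k - 6) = (k - 3)*(k + 2)*(k - 3)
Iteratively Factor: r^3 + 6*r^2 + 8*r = (r)*(r^2 + 6*r + 8) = r*(r + 4)*(r + 2)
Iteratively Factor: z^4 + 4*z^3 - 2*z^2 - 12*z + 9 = (z - 1)*(z^3 + 5*z^2 + 3*z - 9) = (z - 1)*(z + 3)*(z^2 + 2*z - 3) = (z - 1)^2*(z + 3)*(z + 3)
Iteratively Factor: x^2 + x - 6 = (x + 3)*(x - 2)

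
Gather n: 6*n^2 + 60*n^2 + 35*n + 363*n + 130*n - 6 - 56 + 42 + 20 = 66*n^2 + 528*n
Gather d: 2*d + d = 3*d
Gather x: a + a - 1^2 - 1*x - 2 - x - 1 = 2*a - 2*x - 4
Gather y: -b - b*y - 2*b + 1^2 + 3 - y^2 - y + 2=-3*b - y^2 + y*(-b - 1) + 6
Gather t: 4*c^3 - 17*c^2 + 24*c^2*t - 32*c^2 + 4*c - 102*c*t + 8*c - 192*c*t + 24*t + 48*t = 4*c^3 - 49*c^2 + 12*c + t*(24*c^2 - 294*c + 72)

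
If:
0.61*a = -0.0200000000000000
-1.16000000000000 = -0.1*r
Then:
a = -0.03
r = 11.60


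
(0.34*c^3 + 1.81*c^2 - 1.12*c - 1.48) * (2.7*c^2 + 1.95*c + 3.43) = 0.918*c^5 + 5.55*c^4 + 1.6717*c^3 + 0.0283000000000002*c^2 - 6.7276*c - 5.0764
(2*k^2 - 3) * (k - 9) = 2*k^3 - 18*k^2 - 3*k + 27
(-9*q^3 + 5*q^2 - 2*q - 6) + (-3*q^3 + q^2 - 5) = -12*q^3 + 6*q^2 - 2*q - 11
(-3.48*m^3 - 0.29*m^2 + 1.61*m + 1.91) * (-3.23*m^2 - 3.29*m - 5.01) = 11.2404*m^5 + 12.3859*m^4 + 13.1886*m^3 - 10.0133*m^2 - 14.35*m - 9.5691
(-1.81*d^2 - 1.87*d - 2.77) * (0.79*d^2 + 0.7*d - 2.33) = -1.4299*d^4 - 2.7443*d^3 + 0.72*d^2 + 2.4181*d + 6.4541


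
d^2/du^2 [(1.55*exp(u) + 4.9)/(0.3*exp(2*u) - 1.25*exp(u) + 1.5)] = (0.1395*exp(4*u) + 2.34525*exp(3*u) - 9.6975*exp(2*u) + 1.7425*exp(u) + 12.675)*exp(u)/(0.027*exp(6*u) - 0.3375*exp(5*u) + 1.81125*exp(4*u) - 5.328125*exp(3*u) + 9.05625*exp(2*u) - 8.4375*exp(u) + 3.375)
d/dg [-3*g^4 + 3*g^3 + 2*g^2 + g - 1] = -12*g^3 + 9*g^2 + 4*g + 1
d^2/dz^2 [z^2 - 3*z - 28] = 2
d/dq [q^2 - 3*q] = 2*q - 3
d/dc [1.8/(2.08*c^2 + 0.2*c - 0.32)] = (-7.488*c - 0.36)/(2.08*c^2 + 0.2*c - 0.32)^2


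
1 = 1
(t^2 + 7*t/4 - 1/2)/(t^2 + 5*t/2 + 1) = (4*t - 1)/(2*(2*t + 1))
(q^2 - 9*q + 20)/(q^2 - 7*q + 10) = (q - 4)/(q - 2)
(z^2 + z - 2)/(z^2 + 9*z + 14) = (z - 1)/(z + 7)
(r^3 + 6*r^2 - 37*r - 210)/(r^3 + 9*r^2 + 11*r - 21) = (r^2 - r - 30)/(r^2 + 2*r - 3)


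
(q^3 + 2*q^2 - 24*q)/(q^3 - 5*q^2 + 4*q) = (q + 6)/(q - 1)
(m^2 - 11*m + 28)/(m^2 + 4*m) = (m^2 - 11*m + 28)/(m*(m + 4))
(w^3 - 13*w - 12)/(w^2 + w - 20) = (w^2 + 4*w + 3)/(w + 5)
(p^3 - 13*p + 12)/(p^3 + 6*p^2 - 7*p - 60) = (p - 1)/(p + 5)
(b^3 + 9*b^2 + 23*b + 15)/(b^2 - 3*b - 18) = (b^2 + 6*b + 5)/(b - 6)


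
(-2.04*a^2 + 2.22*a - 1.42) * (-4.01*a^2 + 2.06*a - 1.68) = 8.1804*a^4 - 13.1046*a^3 + 13.6946*a^2 - 6.6548*a + 2.3856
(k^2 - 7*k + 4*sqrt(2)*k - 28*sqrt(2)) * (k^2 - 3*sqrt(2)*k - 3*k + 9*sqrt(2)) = k^4 - 10*k^3 + sqrt(2)*k^3 - 10*sqrt(2)*k^2 - 3*k^2 + 21*sqrt(2)*k + 240*k - 504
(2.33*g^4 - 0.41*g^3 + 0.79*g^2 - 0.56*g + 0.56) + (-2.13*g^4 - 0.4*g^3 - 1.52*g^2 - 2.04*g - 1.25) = 0.2*g^4 - 0.81*g^3 - 0.73*g^2 - 2.6*g - 0.69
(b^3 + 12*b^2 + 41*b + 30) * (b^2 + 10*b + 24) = b^5 + 22*b^4 + 185*b^3 + 728*b^2 + 1284*b + 720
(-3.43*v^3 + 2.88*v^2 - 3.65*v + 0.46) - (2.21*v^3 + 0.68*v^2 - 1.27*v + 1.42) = -5.64*v^3 + 2.2*v^2 - 2.38*v - 0.96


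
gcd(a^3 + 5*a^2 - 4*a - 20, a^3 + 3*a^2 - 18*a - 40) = a^2 + 7*a + 10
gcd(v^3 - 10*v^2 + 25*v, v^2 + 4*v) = v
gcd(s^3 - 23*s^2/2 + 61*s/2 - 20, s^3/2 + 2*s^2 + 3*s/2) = 1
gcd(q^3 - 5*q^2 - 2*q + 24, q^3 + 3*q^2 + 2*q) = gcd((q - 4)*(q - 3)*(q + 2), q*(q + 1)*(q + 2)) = q + 2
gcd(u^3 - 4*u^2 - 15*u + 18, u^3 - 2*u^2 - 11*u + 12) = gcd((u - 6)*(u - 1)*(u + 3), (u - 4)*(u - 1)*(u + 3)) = u^2 + 2*u - 3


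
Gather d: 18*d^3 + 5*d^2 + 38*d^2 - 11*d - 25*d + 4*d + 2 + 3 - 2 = 18*d^3 + 43*d^2 - 32*d + 3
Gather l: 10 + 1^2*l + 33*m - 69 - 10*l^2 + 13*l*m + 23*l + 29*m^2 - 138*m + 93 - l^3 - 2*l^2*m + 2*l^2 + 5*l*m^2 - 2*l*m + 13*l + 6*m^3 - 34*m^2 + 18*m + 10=-l^3 + l^2*(-2*m - 8) + l*(5*m^2 + 11*m + 37) + 6*m^3 - 5*m^2 - 87*m + 44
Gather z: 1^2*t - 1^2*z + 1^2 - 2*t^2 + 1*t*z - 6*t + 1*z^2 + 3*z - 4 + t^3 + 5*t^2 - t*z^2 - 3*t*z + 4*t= t^3 + 3*t^2 - t + z^2*(1 - t) + z*(2 - 2*t) - 3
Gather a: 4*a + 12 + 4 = 4*a + 16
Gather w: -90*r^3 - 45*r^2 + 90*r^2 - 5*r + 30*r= -90*r^3 + 45*r^2 + 25*r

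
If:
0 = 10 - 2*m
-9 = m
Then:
No Solution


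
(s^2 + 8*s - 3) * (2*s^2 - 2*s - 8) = 2*s^4 + 14*s^3 - 30*s^2 - 58*s + 24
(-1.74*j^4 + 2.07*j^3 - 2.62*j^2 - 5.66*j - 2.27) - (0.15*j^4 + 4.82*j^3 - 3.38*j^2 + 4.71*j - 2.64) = -1.89*j^4 - 2.75*j^3 + 0.76*j^2 - 10.37*j + 0.37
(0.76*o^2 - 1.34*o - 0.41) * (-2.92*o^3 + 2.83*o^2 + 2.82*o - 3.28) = -2.2192*o^5 + 6.0636*o^4 - 0.4518*o^3 - 7.4319*o^2 + 3.239*o + 1.3448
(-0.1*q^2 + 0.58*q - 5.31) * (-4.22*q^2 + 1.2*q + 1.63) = 0.422*q^4 - 2.5676*q^3 + 22.9412*q^2 - 5.4266*q - 8.6553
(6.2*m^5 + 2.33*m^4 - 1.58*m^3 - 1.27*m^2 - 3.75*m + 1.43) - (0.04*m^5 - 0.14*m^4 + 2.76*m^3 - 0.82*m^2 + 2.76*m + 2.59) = 6.16*m^5 + 2.47*m^4 - 4.34*m^3 - 0.45*m^2 - 6.51*m - 1.16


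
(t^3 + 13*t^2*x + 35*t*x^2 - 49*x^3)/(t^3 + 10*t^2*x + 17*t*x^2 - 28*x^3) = (t + 7*x)/(t + 4*x)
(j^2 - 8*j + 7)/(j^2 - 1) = (j - 7)/(j + 1)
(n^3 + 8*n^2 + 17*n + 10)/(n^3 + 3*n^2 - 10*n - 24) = (n^2 + 6*n + 5)/(n^2 + n - 12)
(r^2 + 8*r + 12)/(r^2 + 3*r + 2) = (r + 6)/(r + 1)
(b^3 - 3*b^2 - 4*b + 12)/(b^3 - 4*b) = (b - 3)/b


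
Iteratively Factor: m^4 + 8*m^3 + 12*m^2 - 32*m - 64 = (m + 2)*(m^3 + 6*m^2 - 32) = (m + 2)*(m + 4)*(m^2 + 2*m - 8) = (m - 2)*(m + 2)*(m + 4)*(m + 4)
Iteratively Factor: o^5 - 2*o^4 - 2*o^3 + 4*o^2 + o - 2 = (o + 1)*(o^4 - 3*o^3 + o^2 + 3*o - 2) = (o + 1)^2*(o^3 - 4*o^2 + 5*o - 2) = (o - 2)*(o + 1)^2*(o^2 - 2*o + 1) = (o - 2)*(o - 1)*(o + 1)^2*(o - 1)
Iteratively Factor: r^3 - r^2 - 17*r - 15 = (r + 1)*(r^2 - 2*r - 15) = (r + 1)*(r + 3)*(r - 5)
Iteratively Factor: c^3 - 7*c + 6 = (c - 2)*(c^2 + 2*c - 3) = (c - 2)*(c - 1)*(c + 3)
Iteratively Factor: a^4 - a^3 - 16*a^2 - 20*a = (a + 2)*(a^3 - 3*a^2 - 10*a) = (a - 5)*(a + 2)*(a^2 + 2*a) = a*(a - 5)*(a + 2)*(a + 2)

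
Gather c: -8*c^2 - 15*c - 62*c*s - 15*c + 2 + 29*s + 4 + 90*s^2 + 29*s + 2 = -8*c^2 + c*(-62*s - 30) + 90*s^2 + 58*s + 8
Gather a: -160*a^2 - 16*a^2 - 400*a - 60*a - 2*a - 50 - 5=-176*a^2 - 462*a - 55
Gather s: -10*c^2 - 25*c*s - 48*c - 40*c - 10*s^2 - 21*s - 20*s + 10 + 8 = -10*c^2 - 88*c - 10*s^2 + s*(-25*c - 41) + 18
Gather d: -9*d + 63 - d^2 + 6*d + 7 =-d^2 - 3*d + 70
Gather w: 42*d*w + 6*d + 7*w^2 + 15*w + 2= 6*d + 7*w^2 + w*(42*d + 15) + 2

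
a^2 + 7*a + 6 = (a + 1)*(a + 6)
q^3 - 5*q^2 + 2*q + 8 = (q - 4)*(q - 2)*(q + 1)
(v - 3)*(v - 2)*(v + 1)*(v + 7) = v^4 + 3*v^3 - 27*v^2 + 13*v + 42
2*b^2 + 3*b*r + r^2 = (b + r)*(2*b + r)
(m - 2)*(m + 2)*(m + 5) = m^3 + 5*m^2 - 4*m - 20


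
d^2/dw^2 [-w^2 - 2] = -2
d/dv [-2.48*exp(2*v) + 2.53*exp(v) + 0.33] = (2.53 - 4.96*exp(v))*exp(v)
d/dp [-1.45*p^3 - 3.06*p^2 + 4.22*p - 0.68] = -4.35*p^2 - 6.12*p + 4.22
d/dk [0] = 0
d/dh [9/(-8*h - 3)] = 72/(8*h + 3)^2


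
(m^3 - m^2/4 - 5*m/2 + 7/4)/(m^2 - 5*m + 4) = (4*m^2 + 3*m - 7)/(4*(m - 4))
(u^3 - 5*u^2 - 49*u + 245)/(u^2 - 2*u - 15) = (u^2 - 49)/(u + 3)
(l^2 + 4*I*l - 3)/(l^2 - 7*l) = (l^2 + 4*I*l - 3)/(l*(l - 7))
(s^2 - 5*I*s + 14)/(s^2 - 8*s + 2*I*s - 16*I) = (s - 7*I)/(s - 8)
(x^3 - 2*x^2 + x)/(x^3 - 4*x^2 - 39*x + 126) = x*(x^2 - 2*x + 1)/(x^3 - 4*x^2 - 39*x + 126)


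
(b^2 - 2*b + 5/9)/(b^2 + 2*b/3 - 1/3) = (b - 5/3)/(b + 1)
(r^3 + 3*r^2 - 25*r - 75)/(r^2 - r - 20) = (r^2 + 8*r + 15)/(r + 4)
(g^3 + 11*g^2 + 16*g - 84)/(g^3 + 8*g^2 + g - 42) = (g + 6)/(g + 3)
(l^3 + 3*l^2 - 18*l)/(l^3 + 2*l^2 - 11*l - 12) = l*(l + 6)/(l^2 + 5*l + 4)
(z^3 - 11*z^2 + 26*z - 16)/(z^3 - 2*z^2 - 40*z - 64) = (z^2 - 3*z + 2)/(z^2 + 6*z + 8)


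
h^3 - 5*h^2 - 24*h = h*(h - 8)*(h + 3)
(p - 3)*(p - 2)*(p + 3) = p^3 - 2*p^2 - 9*p + 18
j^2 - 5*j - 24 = (j - 8)*(j + 3)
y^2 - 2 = (y - sqrt(2))*(y + sqrt(2))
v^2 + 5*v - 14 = (v - 2)*(v + 7)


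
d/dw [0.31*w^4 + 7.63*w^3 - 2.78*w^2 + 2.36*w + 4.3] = 1.24*w^3 + 22.89*w^2 - 5.56*w + 2.36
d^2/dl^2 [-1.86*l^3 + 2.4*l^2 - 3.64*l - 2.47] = 4.8 - 11.16*l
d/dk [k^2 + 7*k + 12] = 2*k + 7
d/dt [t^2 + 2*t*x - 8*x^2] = 2*t + 2*x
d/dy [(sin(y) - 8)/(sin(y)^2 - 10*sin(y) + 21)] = (16*sin(y) + cos(y)^2 - 60)*cos(y)/(sin(y)^2 - 10*sin(y) + 21)^2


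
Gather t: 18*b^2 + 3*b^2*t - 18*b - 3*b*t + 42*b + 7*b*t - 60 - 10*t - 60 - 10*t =18*b^2 + 24*b + t*(3*b^2 + 4*b - 20) - 120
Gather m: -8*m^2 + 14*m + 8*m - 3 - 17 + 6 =-8*m^2 + 22*m - 14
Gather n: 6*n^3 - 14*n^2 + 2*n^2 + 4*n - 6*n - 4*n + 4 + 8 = 6*n^3 - 12*n^2 - 6*n + 12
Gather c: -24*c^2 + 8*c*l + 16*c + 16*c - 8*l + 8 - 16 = -24*c^2 + c*(8*l + 32) - 8*l - 8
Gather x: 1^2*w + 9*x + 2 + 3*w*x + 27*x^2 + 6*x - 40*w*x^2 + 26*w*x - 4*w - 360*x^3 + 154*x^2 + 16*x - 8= -3*w - 360*x^3 + x^2*(181 - 40*w) + x*(29*w + 31) - 6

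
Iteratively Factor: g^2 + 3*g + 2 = (g + 2)*(g + 1)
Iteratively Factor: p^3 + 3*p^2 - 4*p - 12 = (p + 2)*(p^2 + p - 6) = (p + 2)*(p + 3)*(p - 2)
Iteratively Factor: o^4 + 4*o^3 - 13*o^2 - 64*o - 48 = (o + 1)*(o^3 + 3*o^2 - 16*o - 48) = (o + 1)*(o + 3)*(o^2 - 16) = (o + 1)*(o + 3)*(o + 4)*(o - 4)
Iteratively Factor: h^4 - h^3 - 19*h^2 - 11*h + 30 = (h + 3)*(h^3 - 4*h^2 - 7*h + 10) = (h - 5)*(h + 3)*(h^2 + h - 2) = (h - 5)*(h - 1)*(h + 3)*(h + 2)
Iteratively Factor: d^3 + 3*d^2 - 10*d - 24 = (d + 2)*(d^2 + d - 12) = (d - 3)*(d + 2)*(d + 4)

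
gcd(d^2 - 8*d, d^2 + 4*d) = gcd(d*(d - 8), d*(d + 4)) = d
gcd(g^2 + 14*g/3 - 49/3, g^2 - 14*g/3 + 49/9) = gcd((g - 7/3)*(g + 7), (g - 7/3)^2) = g - 7/3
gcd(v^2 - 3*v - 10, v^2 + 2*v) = v + 2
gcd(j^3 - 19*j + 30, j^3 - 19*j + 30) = j^3 - 19*j + 30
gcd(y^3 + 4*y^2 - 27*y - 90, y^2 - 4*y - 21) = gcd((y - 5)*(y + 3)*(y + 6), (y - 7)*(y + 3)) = y + 3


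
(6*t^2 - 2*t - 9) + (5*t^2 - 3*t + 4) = 11*t^2 - 5*t - 5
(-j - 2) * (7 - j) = j^2 - 5*j - 14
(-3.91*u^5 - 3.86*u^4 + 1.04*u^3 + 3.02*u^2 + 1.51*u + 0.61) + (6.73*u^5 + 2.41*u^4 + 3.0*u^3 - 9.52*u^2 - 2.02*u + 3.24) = 2.82*u^5 - 1.45*u^4 + 4.04*u^3 - 6.5*u^2 - 0.51*u + 3.85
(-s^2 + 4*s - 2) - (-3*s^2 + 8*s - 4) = 2*s^2 - 4*s + 2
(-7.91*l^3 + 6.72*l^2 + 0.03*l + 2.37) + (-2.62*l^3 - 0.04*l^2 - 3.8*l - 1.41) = -10.53*l^3 + 6.68*l^2 - 3.77*l + 0.96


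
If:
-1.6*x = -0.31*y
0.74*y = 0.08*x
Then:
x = 0.00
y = 0.00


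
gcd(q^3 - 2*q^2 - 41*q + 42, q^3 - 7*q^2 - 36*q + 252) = q^2 - q - 42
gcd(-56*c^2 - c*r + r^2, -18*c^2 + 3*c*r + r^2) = 1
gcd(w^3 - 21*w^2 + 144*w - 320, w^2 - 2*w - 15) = w - 5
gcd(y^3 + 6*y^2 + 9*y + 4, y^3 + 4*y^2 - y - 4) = y^2 + 5*y + 4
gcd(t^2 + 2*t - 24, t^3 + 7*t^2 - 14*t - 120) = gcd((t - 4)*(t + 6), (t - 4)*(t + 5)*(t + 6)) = t^2 + 2*t - 24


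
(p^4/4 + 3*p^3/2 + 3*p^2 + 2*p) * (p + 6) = p^5/4 + 3*p^4 + 12*p^3 + 20*p^2 + 12*p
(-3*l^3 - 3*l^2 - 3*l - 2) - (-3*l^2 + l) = -3*l^3 - 4*l - 2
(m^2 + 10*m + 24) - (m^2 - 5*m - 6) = 15*m + 30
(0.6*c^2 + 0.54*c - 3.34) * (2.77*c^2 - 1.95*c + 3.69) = 1.662*c^4 + 0.3258*c^3 - 8.0908*c^2 + 8.5056*c - 12.3246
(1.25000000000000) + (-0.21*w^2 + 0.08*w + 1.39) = -0.21*w^2 + 0.08*w + 2.64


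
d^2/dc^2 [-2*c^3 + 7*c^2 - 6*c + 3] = 14 - 12*c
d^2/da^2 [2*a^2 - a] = 4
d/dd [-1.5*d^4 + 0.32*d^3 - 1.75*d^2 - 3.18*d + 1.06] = -6.0*d^3 + 0.96*d^2 - 3.5*d - 3.18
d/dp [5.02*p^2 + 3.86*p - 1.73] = 10.04*p + 3.86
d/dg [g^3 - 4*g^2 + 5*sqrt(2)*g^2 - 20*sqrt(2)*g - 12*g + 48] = 3*g^2 - 8*g + 10*sqrt(2)*g - 20*sqrt(2) - 12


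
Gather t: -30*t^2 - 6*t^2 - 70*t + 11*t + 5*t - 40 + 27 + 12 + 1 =-36*t^2 - 54*t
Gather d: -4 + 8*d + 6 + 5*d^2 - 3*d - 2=5*d^2 + 5*d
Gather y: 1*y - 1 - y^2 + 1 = -y^2 + y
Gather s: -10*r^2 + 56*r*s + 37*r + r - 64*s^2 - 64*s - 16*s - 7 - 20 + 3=-10*r^2 + 38*r - 64*s^2 + s*(56*r - 80) - 24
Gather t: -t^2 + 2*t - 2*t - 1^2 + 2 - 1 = -t^2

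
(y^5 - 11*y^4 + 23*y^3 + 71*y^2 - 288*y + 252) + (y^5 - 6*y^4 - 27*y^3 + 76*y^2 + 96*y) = 2*y^5 - 17*y^4 - 4*y^3 + 147*y^2 - 192*y + 252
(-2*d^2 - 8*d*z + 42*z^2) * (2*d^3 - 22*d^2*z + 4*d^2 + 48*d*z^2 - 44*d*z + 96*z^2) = -4*d^5 + 28*d^4*z - 8*d^4 + 164*d^3*z^2 + 56*d^3*z - 1308*d^2*z^3 + 328*d^2*z^2 + 2016*d*z^4 - 2616*d*z^3 + 4032*z^4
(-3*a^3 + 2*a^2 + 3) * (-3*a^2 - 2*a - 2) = 9*a^5 + 2*a^3 - 13*a^2 - 6*a - 6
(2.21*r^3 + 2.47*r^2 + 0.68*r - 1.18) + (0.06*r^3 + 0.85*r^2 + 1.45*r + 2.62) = 2.27*r^3 + 3.32*r^2 + 2.13*r + 1.44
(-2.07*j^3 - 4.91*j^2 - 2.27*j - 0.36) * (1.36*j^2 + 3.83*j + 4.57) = -2.8152*j^5 - 14.6057*j^4 - 31.3524*j^3 - 31.6224*j^2 - 11.7527*j - 1.6452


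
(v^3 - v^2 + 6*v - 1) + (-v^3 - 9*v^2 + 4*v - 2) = -10*v^2 + 10*v - 3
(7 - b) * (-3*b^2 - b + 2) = 3*b^3 - 20*b^2 - 9*b + 14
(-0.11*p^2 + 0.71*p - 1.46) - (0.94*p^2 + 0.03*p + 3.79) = -1.05*p^2 + 0.68*p - 5.25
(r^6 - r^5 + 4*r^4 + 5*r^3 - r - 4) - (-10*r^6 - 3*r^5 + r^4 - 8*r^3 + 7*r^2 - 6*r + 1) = 11*r^6 + 2*r^5 + 3*r^4 + 13*r^3 - 7*r^2 + 5*r - 5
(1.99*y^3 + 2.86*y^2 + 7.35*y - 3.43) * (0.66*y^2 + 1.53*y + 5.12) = 1.3134*y^5 + 4.9323*y^4 + 19.4156*y^3 + 23.6249*y^2 + 32.3841*y - 17.5616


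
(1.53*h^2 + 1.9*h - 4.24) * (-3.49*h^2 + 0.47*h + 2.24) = -5.3397*h^4 - 5.9119*h^3 + 19.1178*h^2 + 2.2632*h - 9.4976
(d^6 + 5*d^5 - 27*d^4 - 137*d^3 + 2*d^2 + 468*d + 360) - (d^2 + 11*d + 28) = d^6 + 5*d^5 - 27*d^4 - 137*d^3 + d^2 + 457*d + 332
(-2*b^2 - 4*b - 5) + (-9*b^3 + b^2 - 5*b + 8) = -9*b^3 - b^2 - 9*b + 3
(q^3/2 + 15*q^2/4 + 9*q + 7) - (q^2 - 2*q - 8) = q^3/2 + 11*q^2/4 + 11*q + 15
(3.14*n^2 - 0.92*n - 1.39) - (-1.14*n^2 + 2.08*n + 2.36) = 4.28*n^2 - 3.0*n - 3.75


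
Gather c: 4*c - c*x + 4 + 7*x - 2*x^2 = c*(4 - x) - 2*x^2 + 7*x + 4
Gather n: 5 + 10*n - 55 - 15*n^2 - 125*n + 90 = -15*n^2 - 115*n + 40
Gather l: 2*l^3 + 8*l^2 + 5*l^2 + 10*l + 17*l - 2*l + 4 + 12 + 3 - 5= 2*l^3 + 13*l^2 + 25*l + 14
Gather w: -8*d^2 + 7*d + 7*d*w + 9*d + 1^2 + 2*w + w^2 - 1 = -8*d^2 + 16*d + w^2 + w*(7*d + 2)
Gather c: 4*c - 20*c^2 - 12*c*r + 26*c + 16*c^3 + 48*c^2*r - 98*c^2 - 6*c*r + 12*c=16*c^3 + c^2*(48*r - 118) + c*(42 - 18*r)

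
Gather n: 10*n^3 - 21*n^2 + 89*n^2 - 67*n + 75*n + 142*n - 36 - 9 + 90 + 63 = 10*n^3 + 68*n^2 + 150*n + 108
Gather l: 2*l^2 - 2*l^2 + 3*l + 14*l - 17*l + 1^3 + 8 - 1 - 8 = 0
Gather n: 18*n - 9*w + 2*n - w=20*n - 10*w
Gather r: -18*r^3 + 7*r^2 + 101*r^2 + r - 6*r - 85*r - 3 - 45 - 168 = -18*r^3 + 108*r^2 - 90*r - 216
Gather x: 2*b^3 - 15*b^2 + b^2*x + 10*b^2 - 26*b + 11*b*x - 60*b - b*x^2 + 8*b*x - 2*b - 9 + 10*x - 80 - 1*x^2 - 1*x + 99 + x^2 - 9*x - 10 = 2*b^3 - 5*b^2 - b*x^2 - 88*b + x*(b^2 + 19*b)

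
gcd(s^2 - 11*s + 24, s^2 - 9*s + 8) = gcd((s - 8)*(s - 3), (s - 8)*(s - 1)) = s - 8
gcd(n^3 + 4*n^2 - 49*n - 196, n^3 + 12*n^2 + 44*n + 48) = n + 4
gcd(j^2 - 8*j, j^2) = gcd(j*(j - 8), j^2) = j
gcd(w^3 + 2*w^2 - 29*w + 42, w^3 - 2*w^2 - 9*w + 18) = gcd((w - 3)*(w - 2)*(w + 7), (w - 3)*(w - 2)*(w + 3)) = w^2 - 5*w + 6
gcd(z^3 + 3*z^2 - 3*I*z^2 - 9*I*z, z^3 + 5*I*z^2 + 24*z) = z^2 - 3*I*z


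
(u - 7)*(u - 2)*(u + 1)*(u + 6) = u^4 - 2*u^3 - 43*u^2 + 44*u + 84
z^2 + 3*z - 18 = (z - 3)*(z + 6)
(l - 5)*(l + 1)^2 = l^3 - 3*l^2 - 9*l - 5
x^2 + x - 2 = (x - 1)*(x + 2)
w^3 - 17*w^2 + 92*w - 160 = (w - 8)*(w - 5)*(w - 4)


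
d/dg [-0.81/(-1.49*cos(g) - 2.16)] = 1.2069*sin(g)/(1.49*cos(g) + 2.16)^2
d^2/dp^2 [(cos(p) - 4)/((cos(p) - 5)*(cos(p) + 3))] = (14*(1 - cos(p)^2)^2 - cos(p)^5 - 112*cos(p)^3 + 290*cos(p)^2 - 207*cos(p) - 226)/((cos(p) - 5)^3*(cos(p) + 3)^3)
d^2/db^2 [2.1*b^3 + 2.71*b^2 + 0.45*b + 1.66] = 12.6*b + 5.42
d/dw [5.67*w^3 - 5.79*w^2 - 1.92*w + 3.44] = 17.01*w^2 - 11.58*w - 1.92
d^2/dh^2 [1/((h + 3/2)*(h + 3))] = 4*(4*(h + 3)^2 + 2*(h + 3)*(2*h + 3) + (2*h + 3)^2)/((h + 3)^3*(2*h + 3)^3)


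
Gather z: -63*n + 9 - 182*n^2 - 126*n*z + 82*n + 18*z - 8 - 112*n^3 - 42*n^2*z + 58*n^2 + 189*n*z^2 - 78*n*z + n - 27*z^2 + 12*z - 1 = -112*n^3 - 124*n^2 + 20*n + z^2*(189*n - 27) + z*(-42*n^2 - 204*n + 30)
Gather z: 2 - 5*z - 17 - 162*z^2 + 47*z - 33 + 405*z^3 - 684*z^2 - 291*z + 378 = 405*z^3 - 846*z^2 - 249*z + 330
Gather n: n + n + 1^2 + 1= 2*n + 2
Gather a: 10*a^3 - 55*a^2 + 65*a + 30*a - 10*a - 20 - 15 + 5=10*a^3 - 55*a^2 + 85*a - 30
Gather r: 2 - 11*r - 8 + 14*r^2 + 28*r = 14*r^2 + 17*r - 6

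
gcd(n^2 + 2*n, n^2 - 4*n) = n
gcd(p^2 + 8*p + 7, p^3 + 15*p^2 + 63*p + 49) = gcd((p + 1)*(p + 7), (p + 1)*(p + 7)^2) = p^2 + 8*p + 7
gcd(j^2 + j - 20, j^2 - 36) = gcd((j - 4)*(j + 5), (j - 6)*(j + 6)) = 1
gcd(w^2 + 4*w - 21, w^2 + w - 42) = w + 7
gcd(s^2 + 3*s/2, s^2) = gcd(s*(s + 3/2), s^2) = s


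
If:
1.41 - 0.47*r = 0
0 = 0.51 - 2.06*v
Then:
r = 3.00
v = 0.25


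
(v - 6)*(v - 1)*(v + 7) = v^3 - 43*v + 42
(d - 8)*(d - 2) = d^2 - 10*d + 16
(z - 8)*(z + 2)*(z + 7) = z^3 + z^2 - 58*z - 112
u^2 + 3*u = u*(u + 3)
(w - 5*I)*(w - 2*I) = w^2 - 7*I*w - 10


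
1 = 1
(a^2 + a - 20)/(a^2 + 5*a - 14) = (a^2 + a - 20)/(a^2 + 5*a - 14)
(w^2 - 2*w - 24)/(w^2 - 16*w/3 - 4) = 3*(w + 4)/(3*w + 2)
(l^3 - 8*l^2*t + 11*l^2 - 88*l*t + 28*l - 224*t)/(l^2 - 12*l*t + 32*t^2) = (-l^2 - 11*l - 28)/(-l + 4*t)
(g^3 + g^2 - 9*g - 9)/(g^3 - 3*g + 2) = (g^3 + g^2 - 9*g - 9)/(g^3 - 3*g + 2)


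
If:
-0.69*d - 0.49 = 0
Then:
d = -0.71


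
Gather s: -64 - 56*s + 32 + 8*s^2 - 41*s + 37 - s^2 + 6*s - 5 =7*s^2 - 91*s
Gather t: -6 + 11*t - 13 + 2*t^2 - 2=2*t^2 + 11*t - 21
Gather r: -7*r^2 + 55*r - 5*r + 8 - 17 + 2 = -7*r^2 + 50*r - 7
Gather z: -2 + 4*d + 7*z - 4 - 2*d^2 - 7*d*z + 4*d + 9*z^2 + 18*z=-2*d^2 + 8*d + 9*z^2 + z*(25 - 7*d) - 6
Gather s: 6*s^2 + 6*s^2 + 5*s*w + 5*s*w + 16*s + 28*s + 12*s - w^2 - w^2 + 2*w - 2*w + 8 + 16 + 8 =12*s^2 + s*(10*w + 56) - 2*w^2 + 32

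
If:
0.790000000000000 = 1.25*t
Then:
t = 0.63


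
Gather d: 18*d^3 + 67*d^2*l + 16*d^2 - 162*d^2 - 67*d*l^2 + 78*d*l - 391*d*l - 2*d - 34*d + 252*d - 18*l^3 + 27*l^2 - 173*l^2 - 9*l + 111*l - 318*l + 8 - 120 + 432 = 18*d^3 + d^2*(67*l - 146) + d*(-67*l^2 - 313*l + 216) - 18*l^3 - 146*l^2 - 216*l + 320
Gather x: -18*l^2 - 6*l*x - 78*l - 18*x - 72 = -18*l^2 - 78*l + x*(-6*l - 18) - 72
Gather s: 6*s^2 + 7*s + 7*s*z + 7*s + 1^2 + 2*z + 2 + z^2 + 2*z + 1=6*s^2 + s*(7*z + 14) + z^2 + 4*z + 4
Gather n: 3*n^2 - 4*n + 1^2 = 3*n^2 - 4*n + 1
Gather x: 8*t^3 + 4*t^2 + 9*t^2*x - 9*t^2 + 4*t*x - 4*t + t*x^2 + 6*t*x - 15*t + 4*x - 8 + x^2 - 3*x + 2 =8*t^3 - 5*t^2 - 19*t + x^2*(t + 1) + x*(9*t^2 + 10*t + 1) - 6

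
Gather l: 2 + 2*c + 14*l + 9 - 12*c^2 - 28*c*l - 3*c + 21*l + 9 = -12*c^2 - c + l*(35 - 28*c) + 20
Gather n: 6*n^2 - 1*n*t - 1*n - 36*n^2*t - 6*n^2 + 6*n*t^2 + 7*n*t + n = -36*n^2*t + n*(6*t^2 + 6*t)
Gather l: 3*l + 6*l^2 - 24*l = 6*l^2 - 21*l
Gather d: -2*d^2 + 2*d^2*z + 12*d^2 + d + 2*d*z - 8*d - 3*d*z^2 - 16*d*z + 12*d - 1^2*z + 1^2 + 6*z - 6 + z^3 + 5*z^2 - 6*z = d^2*(2*z + 10) + d*(-3*z^2 - 14*z + 5) + z^3 + 5*z^2 - z - 5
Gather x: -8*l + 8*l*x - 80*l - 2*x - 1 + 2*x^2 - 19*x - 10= -88*l + 2*x^2 + x*(8*l - 21) - 11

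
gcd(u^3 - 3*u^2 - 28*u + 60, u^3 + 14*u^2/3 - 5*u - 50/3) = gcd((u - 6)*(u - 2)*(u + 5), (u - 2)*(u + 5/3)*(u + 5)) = u^2 + 3*u - 10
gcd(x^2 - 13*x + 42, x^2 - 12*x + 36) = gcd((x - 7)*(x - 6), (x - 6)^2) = x - 6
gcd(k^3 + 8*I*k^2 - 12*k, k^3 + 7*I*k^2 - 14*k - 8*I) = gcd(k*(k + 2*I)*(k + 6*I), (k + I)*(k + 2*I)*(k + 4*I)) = k + 2*I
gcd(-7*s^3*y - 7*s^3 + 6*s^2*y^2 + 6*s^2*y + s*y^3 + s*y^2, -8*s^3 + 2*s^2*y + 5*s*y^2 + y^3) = -s + y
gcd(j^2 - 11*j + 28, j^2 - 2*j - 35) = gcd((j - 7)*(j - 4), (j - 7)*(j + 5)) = j - 7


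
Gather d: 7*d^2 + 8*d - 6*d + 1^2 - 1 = 7*d^2 + 2*d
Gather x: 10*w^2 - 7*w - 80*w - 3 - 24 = 10*w^2 - 87*w - 27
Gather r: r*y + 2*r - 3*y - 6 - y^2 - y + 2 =r*(y + 2) - y^2 - 4*y - 4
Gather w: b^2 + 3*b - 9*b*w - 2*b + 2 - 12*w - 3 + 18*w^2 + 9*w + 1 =b^2 + b + 18*w^2 + w*(-9*b - 3)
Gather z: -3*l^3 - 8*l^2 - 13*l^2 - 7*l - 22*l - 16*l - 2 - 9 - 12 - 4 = -3*l^3 - 21*l^2 - 45*l - 27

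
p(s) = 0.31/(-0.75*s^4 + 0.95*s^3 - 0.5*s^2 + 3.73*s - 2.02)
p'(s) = 0.31*(3.0*s^3 - 2.85*s^2 + 1.0*s - 3.73)/(-0.75*s^4 + 0.95*s^3 - 0.5*s^2 + 3.73*s - 2.02)^2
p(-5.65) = -0.00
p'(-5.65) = -0.00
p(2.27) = -0.06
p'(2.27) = 0.24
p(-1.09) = -0.03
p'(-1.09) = -0.05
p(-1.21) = -0.03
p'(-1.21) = -0.04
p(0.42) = -0.63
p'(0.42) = -4.55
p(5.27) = -0.00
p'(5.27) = 0.00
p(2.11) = -0.13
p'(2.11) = 0.80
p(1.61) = 0.19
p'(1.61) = 0.36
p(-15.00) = -0.00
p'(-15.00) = -0.00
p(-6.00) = -0.00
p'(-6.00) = -0.00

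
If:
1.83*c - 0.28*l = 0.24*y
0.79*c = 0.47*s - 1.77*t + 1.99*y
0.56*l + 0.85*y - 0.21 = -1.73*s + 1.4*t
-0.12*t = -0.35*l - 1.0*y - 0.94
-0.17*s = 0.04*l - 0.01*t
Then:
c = -0.21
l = -0.70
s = 0.12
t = -0.76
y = -0.79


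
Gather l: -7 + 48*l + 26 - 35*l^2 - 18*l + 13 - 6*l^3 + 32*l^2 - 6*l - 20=-6*l^3 - 3*l^2 + 24*l + 12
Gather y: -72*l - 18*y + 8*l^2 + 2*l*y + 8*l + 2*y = 8*l^2 - 64*l + y*(2*l - 16)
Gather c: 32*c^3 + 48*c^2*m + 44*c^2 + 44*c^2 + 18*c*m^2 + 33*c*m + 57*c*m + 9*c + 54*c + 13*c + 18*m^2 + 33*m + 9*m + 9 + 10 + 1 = 32*c^3 + c^2*(48*m + 88) + c*(18*m^2 + 90*m + 76) + 18*m^2 + 42*m + 20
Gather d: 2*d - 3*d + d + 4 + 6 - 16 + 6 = 0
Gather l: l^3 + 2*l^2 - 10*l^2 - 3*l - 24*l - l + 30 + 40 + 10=l^3 - 8*l^2 - 28*l + 80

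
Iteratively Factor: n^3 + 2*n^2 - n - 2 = (n - 1)*(n^2 + 3*n + 2) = (n - 1)*(n + 1)*(n + 2)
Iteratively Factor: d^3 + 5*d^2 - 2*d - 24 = (d - 2)*(d^2 + 7*d + 12) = (d - 2)*(d + 4)*(d + 3)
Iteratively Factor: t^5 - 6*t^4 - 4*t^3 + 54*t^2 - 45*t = (t - 3)*(t^4 - 3*t^3 - 13*t^2 + 15*t) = (t - 5)*(t - 3)*(t^3 + 2*t^2 - 3*t) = (t - 5)*(t - 3)*(t - 1)*(t^2 + 3*t) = (t - 5)*(t - 3)*(t - 1)*(t + 3)*(t)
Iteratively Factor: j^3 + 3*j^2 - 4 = (j + 2)*(j^2 + j - 2) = (j - 1)*(j + 2)*(j + 2)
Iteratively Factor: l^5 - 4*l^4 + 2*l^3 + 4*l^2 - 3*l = (l)*(l^4 - 4*l^3 + 2*l^2 + 4*l - 3) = l*(l - 1)*(l^3 - 3*l^2 - l + 3) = l*(l - 1)^2*(l^2 - 2*l - 3) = l*(l - 1)^2*(l + 1)*(l - 3)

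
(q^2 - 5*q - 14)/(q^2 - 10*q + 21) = (q + 2)/(q - 3)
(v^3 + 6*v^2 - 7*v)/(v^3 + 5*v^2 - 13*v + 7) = v/(v - 1)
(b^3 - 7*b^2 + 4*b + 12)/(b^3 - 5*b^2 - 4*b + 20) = (b^2 - 5*b - 6)/(b^2 - 3*b - 10)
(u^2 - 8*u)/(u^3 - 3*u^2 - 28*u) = (8 - u)/(-u^2 + 3*u + 28)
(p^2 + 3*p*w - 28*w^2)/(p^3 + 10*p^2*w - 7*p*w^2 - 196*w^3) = 1/(p + 7*w)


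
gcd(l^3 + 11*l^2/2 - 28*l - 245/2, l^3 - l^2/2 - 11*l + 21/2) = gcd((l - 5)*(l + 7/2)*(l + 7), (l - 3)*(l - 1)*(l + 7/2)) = l + 7/2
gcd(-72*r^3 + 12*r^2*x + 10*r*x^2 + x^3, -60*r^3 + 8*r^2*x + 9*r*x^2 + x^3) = -12*r^2 + 4*r*x + x^2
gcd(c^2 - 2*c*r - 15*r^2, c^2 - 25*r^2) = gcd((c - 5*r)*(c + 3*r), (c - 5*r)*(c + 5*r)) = -c + 5*r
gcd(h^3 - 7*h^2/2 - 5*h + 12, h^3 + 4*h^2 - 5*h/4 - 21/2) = h^2 + h/2 - 3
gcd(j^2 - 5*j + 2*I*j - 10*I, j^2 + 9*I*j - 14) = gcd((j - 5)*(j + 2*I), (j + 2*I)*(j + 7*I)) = j + 2*I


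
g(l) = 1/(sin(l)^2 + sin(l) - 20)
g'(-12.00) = 0.00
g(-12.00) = -0.05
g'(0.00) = 0.00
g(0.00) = -0.05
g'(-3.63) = 0.00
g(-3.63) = -0.05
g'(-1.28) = 0.00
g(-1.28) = -0.05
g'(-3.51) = 0.00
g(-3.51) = -0.05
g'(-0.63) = 0.00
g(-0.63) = -0.05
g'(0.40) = -0.00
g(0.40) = -0.05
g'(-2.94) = 0.00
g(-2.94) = -0.05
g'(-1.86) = -0.00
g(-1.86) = -0.05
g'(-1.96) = -0.00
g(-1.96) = -0.05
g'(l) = (-2*sin(l)*cos(l) - cos(l))/(sin(l)^2 + sin(l) - 20)^2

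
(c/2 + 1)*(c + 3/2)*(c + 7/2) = c^3/2 + 7*c^2/2 + 61*c/8 + 21/4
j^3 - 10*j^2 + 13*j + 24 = (j - 8)*(j - 3)*(j + 1)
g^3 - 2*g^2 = g^2*(g - 2)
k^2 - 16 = (k - 4)*(k + 4)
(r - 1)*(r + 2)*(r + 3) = r^3 + 4*r^2 + r - 6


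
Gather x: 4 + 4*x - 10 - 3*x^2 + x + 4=-3*x^2 + 5*x - 2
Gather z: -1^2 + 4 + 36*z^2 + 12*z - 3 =36*z^2 + 12*z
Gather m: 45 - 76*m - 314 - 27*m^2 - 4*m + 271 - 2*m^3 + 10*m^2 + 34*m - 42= -2*m^3 - 17*m^2 - 46*m - 40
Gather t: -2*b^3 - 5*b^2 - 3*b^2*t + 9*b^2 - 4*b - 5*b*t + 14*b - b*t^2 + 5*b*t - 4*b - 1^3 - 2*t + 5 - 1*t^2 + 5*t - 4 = -2*b^3 + 4*b^2 + 6*b + t^2*(-b - 1) + t*(3 - 3*b^2)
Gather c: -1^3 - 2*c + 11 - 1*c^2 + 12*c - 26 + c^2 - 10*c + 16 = 0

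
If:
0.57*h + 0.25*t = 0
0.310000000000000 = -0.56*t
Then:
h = 0.24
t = -0.55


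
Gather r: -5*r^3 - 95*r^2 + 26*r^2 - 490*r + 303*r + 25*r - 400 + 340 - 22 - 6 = -5*r^3 - 69*r^2 - 162*r - 88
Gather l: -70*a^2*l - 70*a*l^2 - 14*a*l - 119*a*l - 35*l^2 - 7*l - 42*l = l^2*(-70*a - 35) + l*(-70*a^2 - 133*a - 49)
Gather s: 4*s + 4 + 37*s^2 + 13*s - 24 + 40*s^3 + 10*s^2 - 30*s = 40*s^3 + 47*s^2 - 13*s - 20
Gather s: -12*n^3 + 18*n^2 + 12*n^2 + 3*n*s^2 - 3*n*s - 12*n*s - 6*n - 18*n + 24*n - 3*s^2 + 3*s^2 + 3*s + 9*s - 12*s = -12*n^3 + 30*n^2 + 3*n*s^2 - 15*n*s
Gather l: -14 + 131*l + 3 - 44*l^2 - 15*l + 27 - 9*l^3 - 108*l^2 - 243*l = -9*l^3 - 152*l^2 - 127*l + 16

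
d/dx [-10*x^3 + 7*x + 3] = 7 - 30*x^2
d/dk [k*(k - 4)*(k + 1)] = 3*k^2 - 6*k - 4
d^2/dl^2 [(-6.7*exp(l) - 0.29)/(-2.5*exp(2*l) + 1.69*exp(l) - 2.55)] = (41.875*exp(4*l) + 35.5575*exp(3*l) - 259.95075*exp(2*l) + 22.306919*exp(l) + 44.816505)*exp(l)/(15.625*exp(6*l) - 31.6875*exp(5*l) + 69.23325*exp(4*l) - 69.469309*exp(3*l) + 70.617915*exp(2*l) - 32.967675*exp(l) + 16.581375)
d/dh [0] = 0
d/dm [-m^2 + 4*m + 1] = 4 - 2*m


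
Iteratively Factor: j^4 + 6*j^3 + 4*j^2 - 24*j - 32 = (j + 2)*(j^3 + 4*j^2 - 4*j - 16) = (j + 2)^2*(j^2 + 2*j - 8) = (j + 2)^2*(j + 4)*(j - 2)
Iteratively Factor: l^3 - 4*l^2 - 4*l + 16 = (l - 2)*(l^2 - 2*l - 8) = (l - 4)*(l - 2)*(l + 2)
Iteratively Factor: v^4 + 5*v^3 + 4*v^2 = (v + 1)*(v^3 + 4*v^2) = v*(v + 1)*(v^2 + 4*v) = v^2*(v + 1)*(v + 4)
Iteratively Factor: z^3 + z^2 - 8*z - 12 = (z + 2)*(z^2 - z - 6) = (z + 2)^2*(z - 3)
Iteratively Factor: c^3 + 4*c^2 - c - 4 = (c + 4)*(c^2 - 1) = (c + 1)*(c + 4)*(c - 1)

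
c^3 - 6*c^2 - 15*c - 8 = (c - 8)*(c + 1)^2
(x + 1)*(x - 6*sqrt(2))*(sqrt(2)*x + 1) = sqrt(2)*x^3 - 11*x^2 + sqrt(2)*x^2 - 11*x - 6*sqrt(2)*x - 6*sqrt(2)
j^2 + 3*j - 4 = (j - 1)*(j + 4)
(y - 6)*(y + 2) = y^2 - 4*y - 12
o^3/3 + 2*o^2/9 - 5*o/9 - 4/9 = (o/3 + 1/3)*(o - 4/3)*(o + 1)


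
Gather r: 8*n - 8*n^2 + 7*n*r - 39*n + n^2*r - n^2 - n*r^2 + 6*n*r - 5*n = -9*n^2 - n*r^2 - 36*n + r*(n^2 + 13*n)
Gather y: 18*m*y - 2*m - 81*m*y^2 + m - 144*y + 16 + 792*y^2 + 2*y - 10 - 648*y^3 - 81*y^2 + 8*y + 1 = -m - 648*y^3 + y^2*(711 - 81*m) + y*(18*m - 134) + 7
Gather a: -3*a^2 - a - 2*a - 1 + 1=-3*a^2 - 3*a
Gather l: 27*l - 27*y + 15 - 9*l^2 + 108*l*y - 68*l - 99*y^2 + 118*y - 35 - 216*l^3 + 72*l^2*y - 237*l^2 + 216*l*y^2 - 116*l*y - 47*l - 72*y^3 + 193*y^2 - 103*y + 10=-216*l^3 + l^2*(72*y - 246) + l*(216*y^2 - 8*y - 88) - 72*y^3 + 94*y^2 - 12*y - 10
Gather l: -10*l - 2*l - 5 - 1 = -12*l - 6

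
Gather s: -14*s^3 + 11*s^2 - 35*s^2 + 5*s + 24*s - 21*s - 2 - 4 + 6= -14*s^3 - 24*s^2 + 8*s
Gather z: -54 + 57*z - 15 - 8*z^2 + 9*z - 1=-8*z^2 + 66*z - 70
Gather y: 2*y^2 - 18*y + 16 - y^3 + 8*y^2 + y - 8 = -y^3 + 10*y^2 - 17*y + 8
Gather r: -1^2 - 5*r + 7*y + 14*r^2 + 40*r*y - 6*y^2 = 14*r^2 + r*(40*y - 5) - 6*y^2 + 7*y - 1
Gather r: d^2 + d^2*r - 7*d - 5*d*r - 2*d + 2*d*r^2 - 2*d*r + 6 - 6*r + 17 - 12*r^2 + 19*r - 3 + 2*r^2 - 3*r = d^2 - 9*d + r^2*(2*d - 10) + r*(d^2 - 7*d + 10) + 20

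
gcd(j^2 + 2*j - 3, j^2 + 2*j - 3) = j^2 + 2*j - 3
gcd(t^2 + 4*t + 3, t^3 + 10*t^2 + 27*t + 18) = t^2 + 4*t + 3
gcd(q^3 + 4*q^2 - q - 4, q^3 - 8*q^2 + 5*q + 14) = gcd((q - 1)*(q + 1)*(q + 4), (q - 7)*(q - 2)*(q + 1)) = q + 1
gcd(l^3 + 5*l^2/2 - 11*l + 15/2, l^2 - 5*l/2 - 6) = 1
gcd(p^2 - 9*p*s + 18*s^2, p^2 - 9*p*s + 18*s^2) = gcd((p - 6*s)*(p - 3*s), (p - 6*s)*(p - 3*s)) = p^2 - 9*p*s + 18*s^2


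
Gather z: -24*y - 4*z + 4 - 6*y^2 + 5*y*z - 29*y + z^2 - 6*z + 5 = -6*y^2 - 53*y + z^2 + z*(5*y - 10) + 9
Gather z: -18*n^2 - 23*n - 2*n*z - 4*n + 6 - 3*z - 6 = -18*n^2 - 27*n + z*(-2*n - 3)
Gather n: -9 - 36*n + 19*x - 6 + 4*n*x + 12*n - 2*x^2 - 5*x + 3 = n*(4*x - 24) - 2*x^2 + 14*x - 12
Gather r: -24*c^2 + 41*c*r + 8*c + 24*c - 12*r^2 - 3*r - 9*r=-24*c^2 + 32*c - 12*r^2 + r*(41*c - 12)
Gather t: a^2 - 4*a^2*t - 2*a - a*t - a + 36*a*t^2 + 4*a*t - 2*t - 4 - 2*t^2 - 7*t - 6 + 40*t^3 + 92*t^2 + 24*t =a^2 - 3*a + 40*t^3 + t^2*(36*a + 90) + t*(-4*a^2 + 3*a + 15) - 10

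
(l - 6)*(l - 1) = l^2 - 7*l + 6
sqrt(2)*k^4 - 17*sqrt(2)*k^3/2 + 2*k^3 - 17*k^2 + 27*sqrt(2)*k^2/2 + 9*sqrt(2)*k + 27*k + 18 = (k - 6)*(k - 3)*(k + sqrt(2))*(sqrt(2)*k + sqrt(2)/2)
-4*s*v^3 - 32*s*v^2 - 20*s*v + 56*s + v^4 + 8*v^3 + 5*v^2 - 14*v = (-4*s + v)*(v - 1)*(v + 2)*(v + 7)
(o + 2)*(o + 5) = o^2 + 7*o + 10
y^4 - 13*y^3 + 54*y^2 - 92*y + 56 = (y - 7)*(y - 2)^3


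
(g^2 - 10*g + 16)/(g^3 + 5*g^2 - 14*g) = (g - 8)/(g*(g + 7))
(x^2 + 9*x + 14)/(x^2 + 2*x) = (x + 7)/x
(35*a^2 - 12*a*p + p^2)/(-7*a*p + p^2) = (-5*a + p)/p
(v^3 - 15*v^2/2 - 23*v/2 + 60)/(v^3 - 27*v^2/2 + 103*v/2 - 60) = (v + 3)/(v - 3)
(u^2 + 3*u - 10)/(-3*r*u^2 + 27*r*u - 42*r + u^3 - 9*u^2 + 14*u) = (-u - 5)/(3*r*u - 21*r - u^2 + 7*u)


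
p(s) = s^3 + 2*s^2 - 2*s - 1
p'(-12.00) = 382.00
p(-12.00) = -1417.00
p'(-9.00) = 205.00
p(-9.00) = -550.00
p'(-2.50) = 6.75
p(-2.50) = 0.88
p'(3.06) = 38.33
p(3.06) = 40.26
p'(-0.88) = -3.20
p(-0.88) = 1.63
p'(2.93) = 35.47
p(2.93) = 35.46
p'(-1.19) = -2.51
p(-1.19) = 2.53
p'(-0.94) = -3.11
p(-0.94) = 1.82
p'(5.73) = 119.42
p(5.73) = 241.34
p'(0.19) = -1.13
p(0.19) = -1.30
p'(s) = 3*s^2 + 4*s - 2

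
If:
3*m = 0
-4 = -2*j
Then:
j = 2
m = 0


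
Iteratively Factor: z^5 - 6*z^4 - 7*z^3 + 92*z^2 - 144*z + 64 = (z - 1)*(z^4 - 5*z^3 - 12*z^2 + 80*z - 64) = (z - 4)*(z - 1)*(z^3 - z^2 - 16*z + 16) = (z - 4)*(z - 1)*(z + 4)*(z^2 - 5*z + 4) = (z - 4)^2*(z - 1)*(z + 4)*(z - 1)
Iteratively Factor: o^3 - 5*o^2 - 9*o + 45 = (o + 3)*(o^2 - 8*o + 15) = (o - 3)*(o + 3)*(o - 5)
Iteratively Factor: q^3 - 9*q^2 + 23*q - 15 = (q - 3)*(q^2 - 6*q + 5) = (q - 3)*(q - 1)*(q - 5)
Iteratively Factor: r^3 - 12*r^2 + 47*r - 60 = (r - 5)*(r^2 - 7*r + 12) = (r - 5)*(r - 4)*(r - 3)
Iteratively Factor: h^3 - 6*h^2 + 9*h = (h - 3)*(h^2 - 3*h) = (h - 3)^2*(h)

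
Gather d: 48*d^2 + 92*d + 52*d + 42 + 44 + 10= 48*d^2 + 144*d + 96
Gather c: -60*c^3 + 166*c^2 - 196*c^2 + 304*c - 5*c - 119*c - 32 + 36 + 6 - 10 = -60*c^3 - 30*c^2 + 180*c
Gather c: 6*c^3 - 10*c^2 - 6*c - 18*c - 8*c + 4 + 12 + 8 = 6*c^3 - 10*c^2 - 32*c + 24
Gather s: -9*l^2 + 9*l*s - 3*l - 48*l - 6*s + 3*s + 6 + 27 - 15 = -9*l^2 - 51*l + s*(9*l - 3) + 18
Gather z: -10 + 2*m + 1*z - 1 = 2*m + z - 11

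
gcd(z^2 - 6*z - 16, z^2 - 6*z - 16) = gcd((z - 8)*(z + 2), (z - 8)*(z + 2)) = z^2 - 6*z - 16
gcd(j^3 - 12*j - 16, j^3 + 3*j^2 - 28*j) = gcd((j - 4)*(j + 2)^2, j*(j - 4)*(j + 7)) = j - 4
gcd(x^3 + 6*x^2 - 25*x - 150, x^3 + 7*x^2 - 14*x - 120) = x^2 + 11*x + 30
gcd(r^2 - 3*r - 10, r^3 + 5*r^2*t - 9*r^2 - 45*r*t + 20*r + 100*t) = r - 5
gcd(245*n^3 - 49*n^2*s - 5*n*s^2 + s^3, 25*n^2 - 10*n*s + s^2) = -5*n + s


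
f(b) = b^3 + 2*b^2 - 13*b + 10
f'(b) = 3*b^2 + 4*b - 13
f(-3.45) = 37.59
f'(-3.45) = 8.91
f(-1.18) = 26.48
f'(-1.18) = -13.54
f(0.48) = 4.33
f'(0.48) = -10.39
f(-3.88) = 32.14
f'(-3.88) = 16.64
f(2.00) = 0.00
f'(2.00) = 7.00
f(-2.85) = 40.15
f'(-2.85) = -0.03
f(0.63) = 2.85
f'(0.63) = -9.29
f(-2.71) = 40.02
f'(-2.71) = -1.81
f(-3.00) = 40.00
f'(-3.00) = 2.00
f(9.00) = 784.00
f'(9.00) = 266.00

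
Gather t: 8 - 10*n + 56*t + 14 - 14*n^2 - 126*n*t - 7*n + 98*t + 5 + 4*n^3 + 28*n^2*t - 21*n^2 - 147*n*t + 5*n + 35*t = 4*n^3 - 35*n^2 - 12*n + t*(28*n^2 - 273*n + 189) + 27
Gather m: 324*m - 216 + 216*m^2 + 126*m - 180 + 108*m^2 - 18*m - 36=324*m^2 + 432*m - 432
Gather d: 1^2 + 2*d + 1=2*d + 2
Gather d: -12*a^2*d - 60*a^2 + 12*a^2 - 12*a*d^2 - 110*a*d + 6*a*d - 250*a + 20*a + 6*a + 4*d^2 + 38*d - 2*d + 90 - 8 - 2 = -48*a^2 - 224*a + d^2*(4 - 12*a) + d*(-12*a^2 - 104*a + 36) + 80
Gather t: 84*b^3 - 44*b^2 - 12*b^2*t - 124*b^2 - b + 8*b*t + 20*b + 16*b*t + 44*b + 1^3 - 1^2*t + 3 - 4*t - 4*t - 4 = 84*b^3 - 168*b^2 + 63*b + t*(-12*b^2 + 24*b - 9)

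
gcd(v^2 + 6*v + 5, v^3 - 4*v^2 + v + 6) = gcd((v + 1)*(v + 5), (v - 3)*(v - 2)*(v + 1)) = v + 1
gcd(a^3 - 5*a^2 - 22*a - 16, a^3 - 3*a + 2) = a + 2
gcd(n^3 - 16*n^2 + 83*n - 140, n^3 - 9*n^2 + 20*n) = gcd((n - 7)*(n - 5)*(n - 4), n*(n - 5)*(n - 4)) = n^2 - 9*n + 20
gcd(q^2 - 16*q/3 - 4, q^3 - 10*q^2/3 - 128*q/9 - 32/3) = q - 6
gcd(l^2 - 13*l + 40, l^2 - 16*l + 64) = l - 8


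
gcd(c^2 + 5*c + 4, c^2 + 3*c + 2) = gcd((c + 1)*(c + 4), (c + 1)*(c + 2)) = c + 1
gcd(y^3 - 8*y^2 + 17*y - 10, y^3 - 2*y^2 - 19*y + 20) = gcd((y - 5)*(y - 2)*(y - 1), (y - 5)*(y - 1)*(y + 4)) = y^2 - 6*y + 5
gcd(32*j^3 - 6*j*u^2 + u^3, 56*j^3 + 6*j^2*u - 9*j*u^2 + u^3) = -8*j^2 - 2*j*u + u^2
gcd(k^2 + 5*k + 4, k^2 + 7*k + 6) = k + 1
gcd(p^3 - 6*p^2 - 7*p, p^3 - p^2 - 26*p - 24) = p + 1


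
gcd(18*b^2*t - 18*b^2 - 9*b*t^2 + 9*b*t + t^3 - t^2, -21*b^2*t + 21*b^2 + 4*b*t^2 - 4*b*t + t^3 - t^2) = -3*b*t + 3*b + t^2 - t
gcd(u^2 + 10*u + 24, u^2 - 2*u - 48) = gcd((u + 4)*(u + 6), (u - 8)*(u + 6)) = u + 6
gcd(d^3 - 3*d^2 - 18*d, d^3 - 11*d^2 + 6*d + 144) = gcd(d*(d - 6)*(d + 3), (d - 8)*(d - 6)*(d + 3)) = d^2 - 3*d - 18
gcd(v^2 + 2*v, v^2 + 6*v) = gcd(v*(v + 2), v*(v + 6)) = v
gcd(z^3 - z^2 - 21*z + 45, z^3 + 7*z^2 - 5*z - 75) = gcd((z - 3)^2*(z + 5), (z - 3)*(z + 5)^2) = z^2 + 2*z - 15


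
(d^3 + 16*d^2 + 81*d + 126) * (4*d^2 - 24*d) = 4*d^5 + 40*d^4 - 60*d^3 - 1440*d^2 - 3024*d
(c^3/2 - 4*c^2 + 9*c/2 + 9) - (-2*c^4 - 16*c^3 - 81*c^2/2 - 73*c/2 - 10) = 2*c^4 + 33*c^3/2 + 73*c^2/2 + 41*c + 19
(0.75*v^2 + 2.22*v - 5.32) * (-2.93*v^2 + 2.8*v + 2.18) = -2.1975*v^4 - 4.4046*v^3 + 23.4386*v^2 - 10.0564*v - 11.5976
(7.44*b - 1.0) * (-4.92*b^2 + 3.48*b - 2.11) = -36.6048*b^3 + 30.8112*b^2 - 19.1784*b + 2.11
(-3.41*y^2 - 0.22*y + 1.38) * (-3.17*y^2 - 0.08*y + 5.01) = 10.8097*y^4 + 0.9702*y^3 - 21.4411*y^2 - 1.2126*y + 6.9138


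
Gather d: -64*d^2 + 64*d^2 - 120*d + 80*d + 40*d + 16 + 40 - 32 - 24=0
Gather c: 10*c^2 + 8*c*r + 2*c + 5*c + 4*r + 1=10*c^2 + c*(8*r + 7) + 4*r + 1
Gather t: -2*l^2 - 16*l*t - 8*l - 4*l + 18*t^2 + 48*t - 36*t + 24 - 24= -2*l^2 - 12*l + 18*t^2 + t*(12 - 16*l)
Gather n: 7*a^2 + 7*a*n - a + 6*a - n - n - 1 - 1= 7*a^2 + 5*a + n*(7*a - 2) - 2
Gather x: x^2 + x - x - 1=x^2 - 1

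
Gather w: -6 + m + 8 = m + 2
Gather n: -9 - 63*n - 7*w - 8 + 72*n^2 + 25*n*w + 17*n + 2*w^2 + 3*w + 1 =72*n^2 + n*(25*w - 46) + 2*w^2 - 4*w - 16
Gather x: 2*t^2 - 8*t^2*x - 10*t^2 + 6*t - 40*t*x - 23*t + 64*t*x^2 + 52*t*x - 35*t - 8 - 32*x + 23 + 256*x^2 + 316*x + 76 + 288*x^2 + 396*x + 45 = -8*t^2 - 52*t + x^2*(64*t + 544) + x*(-8*t^2 + 12*t + 680) + 136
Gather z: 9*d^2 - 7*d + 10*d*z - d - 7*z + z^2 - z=9*d^2 - 8*d + z^2 + z*(10*d - 8)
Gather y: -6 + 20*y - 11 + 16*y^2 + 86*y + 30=16*y^2 + 106*y + 13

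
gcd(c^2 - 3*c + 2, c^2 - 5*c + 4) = c - 1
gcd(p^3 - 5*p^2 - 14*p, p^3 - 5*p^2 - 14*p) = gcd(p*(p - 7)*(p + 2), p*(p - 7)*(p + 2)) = p^3 - 5*p^2 - 14*p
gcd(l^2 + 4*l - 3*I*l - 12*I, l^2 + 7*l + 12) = l + 4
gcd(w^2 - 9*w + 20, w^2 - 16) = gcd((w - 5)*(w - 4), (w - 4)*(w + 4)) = w - 4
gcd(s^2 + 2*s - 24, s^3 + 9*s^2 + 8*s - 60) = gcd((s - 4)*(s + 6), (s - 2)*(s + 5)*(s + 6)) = s + 6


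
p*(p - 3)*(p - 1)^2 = p^4 - 5*p^3 + 7*p^2 - 3*p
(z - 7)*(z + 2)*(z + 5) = z^3 - 39*z - 70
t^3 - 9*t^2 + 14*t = t*(t - 7)*(t - 2)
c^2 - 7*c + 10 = (c - 5)*(c - 2)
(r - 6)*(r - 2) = r^2 - 8*r + 12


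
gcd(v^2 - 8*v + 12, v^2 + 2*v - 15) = 1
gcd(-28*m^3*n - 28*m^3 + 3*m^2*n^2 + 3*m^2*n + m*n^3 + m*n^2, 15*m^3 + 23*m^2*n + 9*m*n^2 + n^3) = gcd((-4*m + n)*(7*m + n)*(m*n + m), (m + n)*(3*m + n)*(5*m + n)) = 1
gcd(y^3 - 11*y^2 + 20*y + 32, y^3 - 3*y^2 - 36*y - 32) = y^2 - 7*y - 8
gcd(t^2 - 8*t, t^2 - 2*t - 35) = 1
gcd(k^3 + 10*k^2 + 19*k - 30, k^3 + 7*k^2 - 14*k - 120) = k^2 + 11*k + 30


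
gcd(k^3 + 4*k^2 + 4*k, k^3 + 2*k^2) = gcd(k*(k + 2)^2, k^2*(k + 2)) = k^2 + 2*k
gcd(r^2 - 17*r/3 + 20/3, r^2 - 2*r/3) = 1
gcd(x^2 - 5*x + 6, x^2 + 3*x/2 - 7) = x - 2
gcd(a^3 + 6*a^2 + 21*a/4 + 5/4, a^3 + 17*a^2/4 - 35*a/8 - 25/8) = a^2 + 11*a/2 + 5/2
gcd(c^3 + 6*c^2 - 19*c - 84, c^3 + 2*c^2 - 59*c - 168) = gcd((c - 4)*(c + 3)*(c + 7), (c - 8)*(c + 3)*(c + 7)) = c^2 + 10*c + 21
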